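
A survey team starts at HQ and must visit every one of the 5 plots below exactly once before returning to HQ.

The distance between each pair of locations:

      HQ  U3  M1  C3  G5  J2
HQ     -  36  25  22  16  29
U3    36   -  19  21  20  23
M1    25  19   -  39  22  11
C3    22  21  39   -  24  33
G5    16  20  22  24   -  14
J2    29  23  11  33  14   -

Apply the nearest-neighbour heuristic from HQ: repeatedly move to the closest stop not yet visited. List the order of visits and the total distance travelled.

Total distance 103 via the nearest-neighbour route HQ → G5 → J2 → M1 → U3 → C3 → HQ.

At HQ the remaining stops are G5 16, C3 22, M1 25, J2 29, U3 36; go to G5.
At G5 the remaining stops are J2 14, U3 20, M1 22, C3 24; go to J2.
At J2 the remaining stops are M1 11, U3 23, C3 33; go to M1.
At M1 the remaining stops are U3 19, C3 39; go to U3.
At U3 the remaining stops are C3 21; go to C3.
Return C3→HQ: 22.
Total = 16 + 14 + 11 + 19 + 21 + 22 = 103.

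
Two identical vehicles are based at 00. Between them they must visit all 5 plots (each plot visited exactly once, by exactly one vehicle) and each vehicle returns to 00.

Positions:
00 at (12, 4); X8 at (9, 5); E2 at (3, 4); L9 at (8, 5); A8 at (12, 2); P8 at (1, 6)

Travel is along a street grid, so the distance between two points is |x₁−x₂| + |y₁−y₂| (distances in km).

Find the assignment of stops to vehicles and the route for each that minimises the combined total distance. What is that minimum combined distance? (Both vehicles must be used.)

Check every non-empty split of the stops between the two vehicles; for each half take its own optimal tour:
  {X8} + {E2, L9, A8, P8}: 8 + 30 = 38
  {E2} + {X8, L9, A8, P8}: 18 + 30 = 48
  {X8, E2} + {L9, A8, P8}: 20 + 30 = 50
  {L9} + {X8, E2, A8, P8}: 10 + 30 = 40
  {X8, L9} + {E2, A8, P8}: 10 + 30 = 40
  {E2, L9} + {X8, A8, P8}: 20 + 30 = 50
  … (15 splits in total)
  {A8} + {X8, E2, L9, P8}: 4 + 26 = 30  ← best
Best: vehicle 1 00 → A8 → 00 = 4; vehicle 2 00 → X8 → L9 → P8 → E2 → 00 = 26; combined 30.

30 km — the smallest possible combined total.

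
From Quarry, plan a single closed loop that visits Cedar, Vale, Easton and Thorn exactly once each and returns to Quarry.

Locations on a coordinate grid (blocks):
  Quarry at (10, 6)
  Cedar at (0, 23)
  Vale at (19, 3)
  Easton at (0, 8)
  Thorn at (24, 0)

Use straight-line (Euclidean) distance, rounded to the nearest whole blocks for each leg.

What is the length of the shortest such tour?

Quarry - Cedar - Vale - Easton - Thorn - Quarry: 20+28+20+25+15 = 108
Quarry - Cedar - Vale - Thorn - Easton - Quarry: 20+28+6+25+10 = 89
Quarry - Cedar - Easton - Vale - Thorn - Quarry: 20+15+20+6+15 = 76
Quarry - Cedar - Easton - Thorn - Vale - Quarry: 20+15+25+6+9 = 75
Quarry - Cedar - Thorn - Vale - Easton - Quarry: 20+33+6+20+10 = 89
Quarry - Cedar - Thorn - Easton - Vale - Quarry: 20+33+25+20+9 = 107
Quarry - Vale - Cedar - Easton - Thorn - Quarry: 9+28+15+25+15 = 92
Quarry - Vale - Cedar - Thorn - Easton - Quarry: 9+28+33+25+10 = 105
Quarry - Vale - Easton - Cedar - Thorn - Quarry: 9+20+15+33+15 = 92
Quarry - Vale - Thorn - Cedar - Easton - Quarry: 9+6+33+15+10 = 73
Quarry - Easton - Cedar - Vale - Thorn - Quarry: 10+15+28+6+15 = 74
Quarry - Easton - Vale - Cedar - Thorn - Quarry: 10+20+28+33+15 = 106
The minimum is 73.
One optimal route: Quarry → Vale → Thorn → Cedar → Easton → Quarry (or its reverse).

Minimum total distance: 73 blocks.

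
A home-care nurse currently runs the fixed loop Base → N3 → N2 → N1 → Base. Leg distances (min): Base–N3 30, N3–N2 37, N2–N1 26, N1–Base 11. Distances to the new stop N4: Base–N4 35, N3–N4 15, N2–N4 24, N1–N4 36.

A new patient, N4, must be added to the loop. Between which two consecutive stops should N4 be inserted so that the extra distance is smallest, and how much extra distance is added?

+2 min — insert N4 between N3 and N2.

Insertion cost between consecutive stops i–j is d(i,N4) + d(N4,j) − d(i,j):
  between Base and N3: 35 + 15 − 30 = 20
  between N3 and N2: 15 + 24 − 37 = 2
  between N2 and N1: 24 + 36 − 26 = 34
  between N1 and Base: 36 + 35 − 11 = 60
Cheapest insertion is between N3 and N2, adding 2.
New total = 104 + 2 = 106.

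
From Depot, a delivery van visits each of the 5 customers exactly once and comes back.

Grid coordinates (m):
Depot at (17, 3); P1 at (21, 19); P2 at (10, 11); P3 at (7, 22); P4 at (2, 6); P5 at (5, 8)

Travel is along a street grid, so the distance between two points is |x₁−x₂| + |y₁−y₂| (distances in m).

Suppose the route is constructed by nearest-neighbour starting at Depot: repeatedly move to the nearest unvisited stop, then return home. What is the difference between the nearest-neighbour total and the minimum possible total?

From Depot: P2=15, P5=17, P4=18, P1=20, P3=29 → choose P2 (15).
From P2: P5=8, P4=13, P3=14, P1=19 → choose P5 (8).
From P5: P4=5, P3=16, P1=27 → choose P4 (5).
From P4: P3=21, P1=32 → choose P3 (21).
From P3: P1=17 → choose P1 (17).
NN route Depot → P2 → P5 → P4 → P3 → P1 → Depot costs 86.
Optimal: Depot → P1 → P3 → P2 → P5 → P4 → Depot costs 82 (by enumerating all 60 distinct tours).
Excess = 86 − 82 = 4.

Excess over optimum: 4 m.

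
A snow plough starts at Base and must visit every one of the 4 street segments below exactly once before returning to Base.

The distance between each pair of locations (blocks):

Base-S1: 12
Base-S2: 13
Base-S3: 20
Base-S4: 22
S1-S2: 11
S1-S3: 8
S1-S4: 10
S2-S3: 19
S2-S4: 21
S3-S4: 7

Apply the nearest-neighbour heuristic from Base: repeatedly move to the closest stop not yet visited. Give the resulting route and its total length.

Total distance 61 blocks via the nearest-neighbour route Base → S1 → S3 → S4 → S2 → Base.

At Base the remaining stops are S1 12, S2 13, S3 20, S4 22; go to S1.
At S1 the remaining stops are S3 8, S4 10, S2 11; go to S3.
At S3 the remaining stops are S4 7, S2 19; go to S4.
At S4 the remaining stops are S2 21; go to S2.
Return S2→Base: 13.
Total = 12 + 8 + 7 + 21 + 13 = 61.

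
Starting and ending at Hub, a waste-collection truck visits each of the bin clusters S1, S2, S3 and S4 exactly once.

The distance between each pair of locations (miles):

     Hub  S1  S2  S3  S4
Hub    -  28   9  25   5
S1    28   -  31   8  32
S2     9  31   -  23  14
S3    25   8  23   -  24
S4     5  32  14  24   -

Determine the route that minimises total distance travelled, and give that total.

Hub → S1 → S2 → S3 → S4 → Hub: 28+31+23+24+5 = 111
Hub → S1 → S2 → S4 → S3 → Hub: 28+31+14+24+25 = 122
Hub → S1 → S3 → S2 → S4 → Hub: 28+8+23+14+5 = 78
Hub → S1 → S3 → S4 → S2 → Hub: 28+8+24+14+9 = 83
Hub → S1 → S4 → S2 → S3 → Hub: 28+32+14+23+25 = 122
Hub → S1 → S4 → S3 → S2 → Hub: 28+32+24+23+9 = 116
Hub → S2 → S1 → S3 → S4 → Hub: 9+31+8+24+5 = 77
Hub → S2 → S1 → S4 → S3 → Hub: 9+31+32+24+25 = 121
Hub → S2 → S3 → S1 → S4 → Hub: 9+23+8+32+5 = 77
Hub → S2 → S4 → S1 → S3 → Hub: 9+14+32+8+25 = 88
Hub → S3 → S1 → S2 → S4 → Hub: 25+8+31+14+5 = 83
Hub → S3 → S2 → S1 → S4 → Hub: 25+23+31+32+5 = 116
The minimum is 77.
One optimal route: Hub → S2 → S1 → S3 → S4 → Hub (or its reverse).

77 miles — the shortest possible round trip.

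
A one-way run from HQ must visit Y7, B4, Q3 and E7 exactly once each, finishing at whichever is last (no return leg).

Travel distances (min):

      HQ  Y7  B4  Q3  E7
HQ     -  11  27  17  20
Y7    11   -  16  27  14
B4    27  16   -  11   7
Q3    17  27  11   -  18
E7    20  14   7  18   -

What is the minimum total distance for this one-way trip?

There are 4! = 24 possible orderings.
HQ→Y7→B4→Q3→E7: 11+16+11+18 = 56
HQ→Y7→B4→E7→Q3: 11+16+7+18 = 52
HQ→Y7→Q3→B4→E7: 11+27+11+7 = 56
HQ→Y7→Q3→E7→B4: 11+27+18+7 = 63
HQ→Y7→E7→B4→Q3: 11+14+7+11 = 43
HQ→Y7→E7→Q3→B4: 11+14+18+11 = 54
HQ→B4→Y7→Q3→E7: 27+16+27+18 = 88
HQ→B4→Y7→E7→Q3: 27+16+14+18 = 75
HQ→B4→Q3→Y7→E7: 27+11+27+14 = 79
HQ→B4→Q3→E7→Y7: 27+11+18+14 = 70
HQ→B4→E7→Y7→Q3: 27+7+14+27 = 75
HQ→B4→E7→Q3→Y7: 27+7+18+27 = 79
HQ→Q3→Y7→B4→E7: 17+27+16+7 = 67
HQ→Q3→Y7→E7→B4: 17+27+14+7 = 65
… (10 more)
The minimum is 43.
One shortest path: HQ → Y7 → E7 → B4 → Q3.

Minimum one-way distance = 43 min.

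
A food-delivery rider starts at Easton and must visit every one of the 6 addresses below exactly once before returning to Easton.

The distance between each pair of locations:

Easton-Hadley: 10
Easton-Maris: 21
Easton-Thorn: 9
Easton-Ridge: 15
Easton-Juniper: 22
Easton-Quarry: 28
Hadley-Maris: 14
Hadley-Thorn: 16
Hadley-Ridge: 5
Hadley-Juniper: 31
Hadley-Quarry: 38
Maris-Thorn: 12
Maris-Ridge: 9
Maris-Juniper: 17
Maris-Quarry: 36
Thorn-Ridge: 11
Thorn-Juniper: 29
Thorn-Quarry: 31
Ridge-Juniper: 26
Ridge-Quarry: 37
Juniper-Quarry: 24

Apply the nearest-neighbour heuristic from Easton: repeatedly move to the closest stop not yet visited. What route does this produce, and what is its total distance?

Total distance 108 via the nearest-neighbour route Easton → Thorn → Ridge → Hadley → Maris → Juniper → Quarry → Easton.

From Easton: distances to unvisited — Thorn=9, Hadley=10, Ridge=15, Maris=21, Juniper=22, Quarry=28. Nearest is Thorn (9).
From Thorn: distances to unvisited — Ridge=11, Maris=12, Hadley=16, Juniper=29, Quarry=31. Nearest is Ridge (11).
From Ridge: distances to unvisited — Hadley=5, Maris=9, Juniper=26, Quarry=37. Nearest is Hadley (5).
From Hadley: distances to unvisited — Maris=14, Juniper=31, Quarry=38. Nearest is Maris (14).
From Maris: distances to unvisited — Juniper=17, Quarry=36. Nearest is Juniper (17).
From Juniper: distances to unvisited — Quarry=24. Nearest is Quarry (24).
Return Quarry→Easton: 28.
Total = 9 + 11 + 5 + 14 + 17 + 24 + 28 = 108.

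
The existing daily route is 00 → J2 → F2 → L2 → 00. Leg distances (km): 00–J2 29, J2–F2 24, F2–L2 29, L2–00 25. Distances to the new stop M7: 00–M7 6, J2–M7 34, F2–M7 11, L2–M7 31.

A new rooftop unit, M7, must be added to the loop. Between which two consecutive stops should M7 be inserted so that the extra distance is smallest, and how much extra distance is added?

Insertion cost between consecutive stops i–j is d(i,M7) + d(M7,j) − d(i,j):
  between 00 and J2: 6 + 34 − 29 = 11
  between J2 and F2: 34 + 11 − 24 = 21
  between F2 and L2: 11 + 31 − 29 = 13
  between L2 and 00: 31 + 6 − 25 = 12
Cheapest insertion is between 00 and J2, adding 11.
New total = 107 + 11 = 118.

Adding 11 km by placing M7 on the 00–J2 leg.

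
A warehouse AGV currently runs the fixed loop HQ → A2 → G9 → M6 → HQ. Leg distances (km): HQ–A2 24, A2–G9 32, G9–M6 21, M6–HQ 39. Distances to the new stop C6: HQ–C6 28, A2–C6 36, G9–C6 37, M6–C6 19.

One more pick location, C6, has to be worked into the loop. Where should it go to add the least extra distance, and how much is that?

Insertion cost between consecutive stops i–j is d(i,C6) + d(C6,j) − d(i,j):
  between HQ and A2: 28 + 36 − 24 = 40
  between A2 and G9: 36 + 37 − 32 = 41
  between G9 and M6: 37 + 19 − 21 = 35
  between M6 and HQ: 19 + 28 − 39 = 8
Cheapest insertion is between M6 and HQ, adding 8.
New total = 116 + 8 = 124.

+8 km — insert C6 between M6 and HQ.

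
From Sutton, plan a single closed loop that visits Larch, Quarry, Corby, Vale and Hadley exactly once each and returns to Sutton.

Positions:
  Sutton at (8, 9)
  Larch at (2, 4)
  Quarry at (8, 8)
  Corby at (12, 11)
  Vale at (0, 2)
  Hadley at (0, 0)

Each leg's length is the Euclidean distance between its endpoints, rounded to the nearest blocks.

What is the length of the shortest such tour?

There are 60 distinct closed tours to check (reversals are equivalent).
Sutton→Larch→Quarry→Corby→Vale→Hadley→Sutton: 8+7+5+15+2+12 = 49
Sutton→Larch→Quarry→Corby→Hadley→Vale→Sutton: 8+7+5+16+2+11 = 49
Sutton→Larch→Quarry→Vale→Corby→Hadley→Sutton: 8+7+10+15+16+12 = 68
Sutton→Larch→Quarry→Vale→Hadley→Corby→Sutton: 8+7+10+2+16+4 = 47
Sutton→Larch→Quarry→Hadley→Corby→Vale→Sutton: 8+7+11+16+15+11 = 68
Sutton→Larch→Quarry→Hadley→Vale→Corby→Sutton: 8+7+11+2+15+4 = 47
Sutton→Larch→Corby→Quarry→Vale→Hadley→Sutton: 8+12+5+10+2+12 = 49
Sutton→Larch→Corby→Quarry→Hadley→Vale→Sutton: 8+12+5+11+2+11 = 49
Sutton→Larch→Corby→Vale→Quarry→Hadley→Sutton: 8+12+15+10+11+12 = 68
Sutton→Larch→Corby→Vale→Hadley→Quarry→Sutton: 8+12+15+2+11+1 = 49
Sutton→Larch→Corby→Hadley→Quarry→Vale→Sutton: 8+12+16+11+10+11 = 68
Sutton→Larch→Corby→Hadley→Vale→Quarry→Sutton: 8+12+16+2+10+1 = 49
Sutton→Larch→Vale→Quarry→Corby→Hadley→Sutton: 8+3+10+5+16+12 = 54
Sutton→Larch→Vale→Quarry→Hadley→Corby→Sutton: 8+3+10+11+16+4 = 52
… (46 more)
Sutton→Larch→Vale→Hadley→Quarry→Corby→Sutton: 8+3+2+11+5+4 = 33  ← best
The minimum is 33.
One optimal route: Sutton → Larch → Vale → Hadley → Quarry → Corby → Sutton (or its reverse).

Minimum total distance: 33 blocks.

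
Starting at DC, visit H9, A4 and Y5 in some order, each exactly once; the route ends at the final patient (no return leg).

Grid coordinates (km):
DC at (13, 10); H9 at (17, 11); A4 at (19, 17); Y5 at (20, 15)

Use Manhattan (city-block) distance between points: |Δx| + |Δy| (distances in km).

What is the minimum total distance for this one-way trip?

There are 3! = 6 possible orderings.
DC → H9 → A4 → Y5: 5+8+3 = 16
DC → H9 → Y5 → A4: 5+7+3 = 15
DC → A4 → H9 → Y5: 13+8+7 = 28
DC → A4 → Y5 → H9: 13+3+7 = 23
DC → Y5 → H9 → A4: 12+7+8 = 27
DC → Y5 → A4 → H9: 12+3+8 = 23
The minimum is 15.
One shortest path: DC → H9 → Y5 → A4.

Minimum one-way distance = 15 km.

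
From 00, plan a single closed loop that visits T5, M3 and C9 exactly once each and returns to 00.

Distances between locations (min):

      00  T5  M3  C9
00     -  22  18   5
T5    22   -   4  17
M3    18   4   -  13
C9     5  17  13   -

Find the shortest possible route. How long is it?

44 min — the shortest possible round trip.

00 → T5 → M3 → C9 → 00: 22+4+13+5 = 44
00 → T5 → C9 → M3 → 00: 22+17+13+18 = 70
00 → M3 → T5 → C9 → 00: 18+4+17+5 = 44
The minimum is 44.
One optimal route: 00 → T5 → M3 → C9 → 00 (or its reverse).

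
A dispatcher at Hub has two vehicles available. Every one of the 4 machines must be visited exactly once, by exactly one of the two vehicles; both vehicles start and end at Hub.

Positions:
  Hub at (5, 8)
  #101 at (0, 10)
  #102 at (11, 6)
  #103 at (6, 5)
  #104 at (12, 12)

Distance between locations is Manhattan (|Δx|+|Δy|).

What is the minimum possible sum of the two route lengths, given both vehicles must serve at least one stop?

Try each way of splitting the stops between the two vehicles (each non-empty) and, for each split, find the best tour for each vehicle:
  {#101} + {#102, #103, #104}: 14 + 28 = 42
  {#102} + {#101, #103, #104}: 16 + 38 = 54
  {#101, #102} + {#103, #104}: 30 + 28 = 58
  {#103} + {#101, #102, #104}: 8 + 36 = 44
  {#101, #103} + {#102, #104}: 22 + 26 = 48
  {#102, #103} + {#101, #104}: 18 + 32 = 50
  … (7 splits in total)
Best: vehicle 1 Hub → #101 → Hub = 14; vehicle 2 Hub → #103 → #102 → #104 → Hub = 28; combined 42.

42 — the smallest possible combined total.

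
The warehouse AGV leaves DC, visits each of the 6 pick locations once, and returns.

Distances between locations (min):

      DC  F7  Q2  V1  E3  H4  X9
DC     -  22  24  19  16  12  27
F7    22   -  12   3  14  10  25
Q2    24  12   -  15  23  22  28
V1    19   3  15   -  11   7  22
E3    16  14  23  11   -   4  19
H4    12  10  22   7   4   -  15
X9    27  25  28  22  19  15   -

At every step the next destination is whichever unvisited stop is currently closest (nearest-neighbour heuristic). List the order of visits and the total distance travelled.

From DC: distances to unvisited — H4=12, E3=16, V1=19, F7=22, Q2=24, X9=27. Nearest is H4 (12).
From H4: distances to unvisited — E3=4, V1=7, F7=10, X9=15, Q2=22. Nearest is E3 (4).
From E3: distances to unvisited — V1=11, F7=14, X9=19, Q2=23. Nearest is V1 (11).
From V1: distances to unvisited — F7=3, Q2=15, X9=22. Nearest is F7 (3).
From F7: distances to unvisited — Q2=12, X9=25. Nearest is Q2 (12).
From Q2: distances to unvisited — X9=28. Nearest is X9 (28).
Return X9→DC: 27.
Total = 12 + 4 + 11 + 3 + 12 + 28 + 27 = 97.

Nearest-neighbour total = 97 min; route DC → H4 → E3 → V1 → F7 → Q2 → X9 → DC.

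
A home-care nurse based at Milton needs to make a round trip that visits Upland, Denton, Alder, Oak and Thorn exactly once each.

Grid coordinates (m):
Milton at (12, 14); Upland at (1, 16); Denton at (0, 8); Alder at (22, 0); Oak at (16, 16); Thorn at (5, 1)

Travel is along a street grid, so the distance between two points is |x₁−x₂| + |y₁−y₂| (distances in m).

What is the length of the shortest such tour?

With 5 stops there are 5!/2 = 60 distinct round trips (a route and its reverse cost the same).
Milton → Upland → Denton → Alder → Oak → Thorn → Milton: 13+9+30+22+26+20 = 120
Milton → Upland → Denton → Alder → Thorn → Oak → Milton: 13+9+30+18+26+6 = 102
Milton → Upland → Denton → Oak → Alder → Thorn → Milton: 13+9+24+22+18+20 = 106
Milton → Upland → Denton → Oak → Thorn → Alder → Milton: 13+9+24+26+18+24 = 114
Milton → Upland → Denton → Thorn → Alder → Oak → Milton: 13+9+12+18+22+6 = 80
Milton → Upland → Denton → Thorn → Oak → Alder → Milton: 13+9+12+26+22+24 = 106
Milton → Upland → Alder → Denton → Oak → Thorn → Milton: 13+37+30+24+26+20 = 150
Milton → Upland → Alder → Denton → Thorn → Oak → Milton: 13+37+30+12+26+6 = 124
Milton → Upland → Alder → Oak → Denton → Thorn → Milton: 13+37+22+24+12+20 = 128
Milton → Upland → Alder → Oak → Thorn → Denton → Milton: 13+37+22+26+12+18 = 128
Milton → Upland → Alder → Thorn → Denton → Oak → Milton: 13+37+18+12+24+6 = 110
Milton → Upland → Alder → Thorn → Oak → Denton → Milton: 13+37+18+26+24+18 = 136
Milton → Upland → Oak → Denton → Alder → Thorn → Milton: 13+15+24+30+18+20 = 120
Milton → Upland → Oak → Denton → Thorn → Alder → Milton: 13+15+24+12+18+24 = 106
… (46 more)
The minimum is 80.
One optimal route: Milton → Upland → Denton → Thorn → Alder → Oak → Milton (or its reverse).

80 m — the shortest possible round trip.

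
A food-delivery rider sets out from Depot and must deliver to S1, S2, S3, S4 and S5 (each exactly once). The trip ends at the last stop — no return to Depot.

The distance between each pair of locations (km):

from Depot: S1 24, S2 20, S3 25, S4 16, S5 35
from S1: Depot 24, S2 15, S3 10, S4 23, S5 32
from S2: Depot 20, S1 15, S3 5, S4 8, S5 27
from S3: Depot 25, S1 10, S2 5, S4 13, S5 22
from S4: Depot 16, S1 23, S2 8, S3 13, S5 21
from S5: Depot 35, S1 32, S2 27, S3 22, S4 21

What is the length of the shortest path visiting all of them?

There are 5! = 120 possible orderings.
Depot→S1→S2→S3→S4→S5: 24+15+5+13+21 = 78
Depot→S1→S2→S3→S5→S4: 24+15+5+22+21 = 87
Depot→S1→S2→S4→S3→S5: 24+15+8+13+22 = 82
Depot→S1→S2→S4→S5→S3: 24+15+8+21+22 = 90
Depot→S1→S2→S5→S3→S4: 24+15+27+22+13 = 101
Depot→S1→S2→S5→S4→S3: 24+15+27+21+13 = 100
Depot→S1→S3→S2→S4→S5: 24+10+5+8+21 = 68
Depot→S1→S3→S2→S5→S4: 24+10+5+27+21 = 87
Depot→S1→S3→S4→S2→S5: 24+10+13+8+27 = 82
Depot→S1→S3→S4→S5→S2: 24+10+13+21+27 = 95
Depot→S1→S3→S5→S2→S4: 24+10+22+27+8 = 91
Depot→S1→S3→S5→S4→S2: 24+10+22+21+8 = 85
Depot→S1→S4→S2→S3→S5: 24+23+8+5+22 = 82
Depot→S1→S4→S2→S5→S3: 24+23+8+27+22 = 104
… (106 more)
The minimum is 68.
One shortest path: Depot → S1 → S3 → S2 → S4 → S5.

Minimum one-way distance = 68 km.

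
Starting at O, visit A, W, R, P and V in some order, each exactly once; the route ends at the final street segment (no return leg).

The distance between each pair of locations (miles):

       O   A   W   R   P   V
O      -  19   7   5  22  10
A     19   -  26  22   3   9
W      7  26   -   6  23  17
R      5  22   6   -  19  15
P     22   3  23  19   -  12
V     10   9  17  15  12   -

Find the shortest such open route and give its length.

There are 5! = 120 possible orderings.
O - A - W - R - P - V: 19+26+6+19+12 = 82
O - A - W - R - V - P: 19+26+6+15+12 = 78
O - A - W - P - R - V: 19+26+23+19+15 = 102
O - A - W - P - V - R: 19+26+23+12+15 = 95
O - A - W - V - R - P: 19+26+17+15+19 = 96
O - A - W - V - P - R: 19+26+17+12+19 = 93
O - A - R - W - P - V: 19+22+6+23+12 = 82
O - A - R - W - V - P: 19+22+6+17+12 = 76
O - A - R - P - W - V: 19+22+19+23+17 = 100
O - A - R - P - V - W: 19+22+19+12+17 = 89
O - A - R - V - W - P: 19+22+15+17+23 = 96
O - A - R - V - P - W: 19+22+15+12+23 = 91
O - A - P - W - R - V: 19+3+23+6+15 = 66
O - A - P - W - V - R: 19+3+23+17+15 = 77
… (106 more)
O - W - R - V - A - P: 7+6+15+9+3 = 40  ← best
The minimum is 40.
One shortest path: O → W → R → V → A → P.

Minimum one-way distance = 40 miles.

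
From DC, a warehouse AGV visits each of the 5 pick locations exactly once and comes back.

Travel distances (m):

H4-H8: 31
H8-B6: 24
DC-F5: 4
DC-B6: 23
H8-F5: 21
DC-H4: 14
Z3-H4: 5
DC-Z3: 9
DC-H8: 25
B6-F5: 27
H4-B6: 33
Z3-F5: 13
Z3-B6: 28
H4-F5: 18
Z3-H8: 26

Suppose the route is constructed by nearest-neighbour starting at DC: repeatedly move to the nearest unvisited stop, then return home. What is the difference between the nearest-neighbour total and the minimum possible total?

4 m longer than the optimal tour.

From DC: F5=4, Z3=9, H4=14, B6=23, H8=25 → choose F5 (4).
From F5: Z3=13, H4=18, H8=21, B6=27 → choose Z3 (13).
From Z3: H4=5, H8=26, B6=28 → choose H4 (5).
From H4: H8=31, B6=33 → choose H8 (31).
From H8: B6=24 → choose B6 (24).
NN route DC → F5 → Z3 → H4 → H8 → B6 → DC costs 100.
Optimal: DC → Z3 → H4 → B6 → H8 → F5 → DC costs 96 (by enumerating all 60 distinct tours).
Excess = 100 − 96 = 4.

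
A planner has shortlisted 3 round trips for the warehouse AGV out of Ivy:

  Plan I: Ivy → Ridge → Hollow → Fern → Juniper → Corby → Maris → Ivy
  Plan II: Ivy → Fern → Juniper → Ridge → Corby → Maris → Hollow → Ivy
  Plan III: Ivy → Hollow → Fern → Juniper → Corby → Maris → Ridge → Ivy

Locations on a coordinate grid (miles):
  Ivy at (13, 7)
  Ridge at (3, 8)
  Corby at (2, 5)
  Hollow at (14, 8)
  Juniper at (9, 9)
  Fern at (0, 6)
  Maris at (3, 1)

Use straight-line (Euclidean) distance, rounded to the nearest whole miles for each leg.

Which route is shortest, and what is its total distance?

Plan I: 10 + 11 + 14 + 9 + 8 + 4 + 12 = 68
Plan II: 13 + 9 + 6 + 3 + 4 + 13 + 1 = 49
Plan III: 1 + 14 + 9 + 8 + 4 + 7 + 10 = 53

49 miles — Plan II is the shortest.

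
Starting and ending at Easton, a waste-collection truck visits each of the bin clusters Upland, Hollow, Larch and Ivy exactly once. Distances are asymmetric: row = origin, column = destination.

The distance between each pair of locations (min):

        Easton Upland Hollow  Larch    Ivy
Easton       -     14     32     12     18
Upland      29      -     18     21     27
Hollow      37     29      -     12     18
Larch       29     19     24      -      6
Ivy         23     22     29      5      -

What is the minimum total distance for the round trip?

73 min — the shortest possible round trip.

Easton - Upland - Hollow - Larch - Ivy - Easton: 14+18+12+6+23 = 73
Easton - Upland - Hollow - Ivy - Larch - Easton: 14+18+18+5+29 = 84
Easton - Upland - Larch - Hollow - Ivy - Easton: 14+21+24+18+23 = 100
Easton - Upland - Larch - Ivy - Hollow - Easton: 14+21+6+29+37 = 107
Easton - Upland - Ivy - Hollow - Larch - Easton: 14+27+29+12+29 = 111
Easton - Upland - Ivy - Larch - Hollow - Easton: 14+27+5+24+37 = 107
Easton - Hollow - Upland - Larch - Ivy - Easton: 32+29+21+6+23 = 111
Easton - Hollow - Upland - Ivy - Larch - Easton: 32+29+27+5+29 = 122
Easton - Hollow - Larch - Upland - Ivy - Easton: 32+12+19+27+23 = 113
Easton - Hollow - Larch - Ivy - Upland - Easton: 32+12+6+22+29 = 101
Easton - Hollow - Ivy - Upland - Larch - Easton: 32+18+22+21+29 = 122
Easton - Hollow - Ivy - Larch - Upland - Easton: 32+18+5+19+29 = 103
Easton - Larch - Upland - Hollow - Ivy - Easton: 12+19+18+18+23 = 90
Easton - Larch - Upland - Ivy - Hollow - Easton: 12+19+27+29+37 = 124
… (10 more)
The minimum is 73.
One optimal route: Easton → Upland → Hollow → Larch → Ivy → Easton.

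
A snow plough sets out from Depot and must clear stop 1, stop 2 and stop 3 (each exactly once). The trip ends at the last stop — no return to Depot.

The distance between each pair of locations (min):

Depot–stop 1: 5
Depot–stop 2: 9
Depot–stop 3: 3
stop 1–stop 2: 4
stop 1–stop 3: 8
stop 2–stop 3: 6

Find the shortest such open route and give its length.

There are 3! = 6 possible orderings.
Depot→stop 1→stop 2→stop 3: 5+4+6 = 15
Depot→stop 1→stop 3→stop 2: 5+8+6 = 19
Depot→stop 2→stop 1→stop 3: 9+4+8 = 21
Depot→stop 2→stop 3→stop 1: 9+6+8 = 23
Depot→stop 3→stop 1→stop 2: 3+8+4 = 15
Depot→stop 3→stop 2→stop 1: 3+6+4 = 13
The minimum is 13.
One shortest path: Depot → stop 3 → stop 2 → stop 1.

Shortest open route: 13 min.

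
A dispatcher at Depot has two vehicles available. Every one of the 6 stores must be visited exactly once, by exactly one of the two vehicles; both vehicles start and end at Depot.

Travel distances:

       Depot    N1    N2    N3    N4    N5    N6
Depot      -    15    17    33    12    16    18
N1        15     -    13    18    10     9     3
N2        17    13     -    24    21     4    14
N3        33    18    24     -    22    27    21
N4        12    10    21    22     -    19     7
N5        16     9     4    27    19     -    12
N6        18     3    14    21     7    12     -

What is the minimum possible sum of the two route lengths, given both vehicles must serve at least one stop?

107 — the smallest possible combined total.

Check every non-empty split of the stops between the two vehicles; for each half take its own optimal tour:
  {N1} + {N2, N3, N4, N5, N6}: 30 + 84 = 114
  {N2} + {N1, N3, N4, N5, N6}: 34 + 83 = 117
  {N1, N2} + {N3, N4, N5, N6}: 45 + 83 = 128
  {N3} + {N1, N2, N4, N5, N6}: 66 + 52 = 118
  {N1, N3} + {N2, N4, N5, N6}: 66 + 52 = 118
  {N2, N3} + {N1, N4, N5, N6}: 74 + 47 = 121
  … (31 splits in total)
  {N4} + {N1, N2, N3, N5, N6}: 24 + 83 = 107  ← best
Best: vehicle 1 Depot → N4 → Depot = 24; vehicle 2 Depot → N1 → N6 → N3 → N2 → N5 → Depot = 83; combined 107.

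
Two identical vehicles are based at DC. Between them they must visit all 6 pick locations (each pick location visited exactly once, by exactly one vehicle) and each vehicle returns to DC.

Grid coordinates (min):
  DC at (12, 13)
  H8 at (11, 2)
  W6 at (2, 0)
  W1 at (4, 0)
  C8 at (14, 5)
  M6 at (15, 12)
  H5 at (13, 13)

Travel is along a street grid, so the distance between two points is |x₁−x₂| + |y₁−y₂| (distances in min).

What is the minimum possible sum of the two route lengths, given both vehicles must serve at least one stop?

54 min — the smallest possible combined total.

Try each way of splitting the stops between the two vehicles (each non-empty) and, for each split, find the best tour for each vehicle:
  {H8} + {W6, W1, C8, M6, H5}: 24 + 52 = 76
  {W6} + {H8, W1, C8, M6, H5}: 46 + 48 = 94
  {H8, W6} + {W1, C8, M6, H5}: 46 + 48 = 94
  {W1} + {H8, W6, C8, M6, H5}: 42 + 52 = 94
  {H8, W1} + {W6, C8, M6, H5}: 42 + 52 = 94
  {W6, W1} + {H8, C8, M6, H5}: 46 + 30 = 76
  … (31 splits in total)
  {H8, W6, W1, C8, M6} + {H5}: 52 + 2 = 54  ← best
Best: vehicle 1 DC → H8 → W6 → W1 → C8 → M6 → DC = 52; vehicle 2 DC → H5 → DC = 2; combined 54.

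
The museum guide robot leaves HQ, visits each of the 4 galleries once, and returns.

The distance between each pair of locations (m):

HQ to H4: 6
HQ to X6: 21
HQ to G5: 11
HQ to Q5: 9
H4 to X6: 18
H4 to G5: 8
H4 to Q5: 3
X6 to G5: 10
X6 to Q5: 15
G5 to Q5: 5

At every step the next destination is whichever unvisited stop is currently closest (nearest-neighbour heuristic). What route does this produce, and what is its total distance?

Total distance 45 m via the nearest-neighbour route HQ → H4 → Q5 → G5 → X6 → HQ.

At HQ the remaining stops are H4 6, Q5 9, G5 11, X6 21; go to H4.
At H4 the remaining stops are Q5 3, G5 8, X6 18; go to Q5.
At Q5 the remaining stops are G5 5, X6 15; go to G5.
At G5 the remaining stops are X6 10; go to X6.
Return X6→HQ: 21.
Total = 6 + 3 + 5 + 10 + 21 = 45.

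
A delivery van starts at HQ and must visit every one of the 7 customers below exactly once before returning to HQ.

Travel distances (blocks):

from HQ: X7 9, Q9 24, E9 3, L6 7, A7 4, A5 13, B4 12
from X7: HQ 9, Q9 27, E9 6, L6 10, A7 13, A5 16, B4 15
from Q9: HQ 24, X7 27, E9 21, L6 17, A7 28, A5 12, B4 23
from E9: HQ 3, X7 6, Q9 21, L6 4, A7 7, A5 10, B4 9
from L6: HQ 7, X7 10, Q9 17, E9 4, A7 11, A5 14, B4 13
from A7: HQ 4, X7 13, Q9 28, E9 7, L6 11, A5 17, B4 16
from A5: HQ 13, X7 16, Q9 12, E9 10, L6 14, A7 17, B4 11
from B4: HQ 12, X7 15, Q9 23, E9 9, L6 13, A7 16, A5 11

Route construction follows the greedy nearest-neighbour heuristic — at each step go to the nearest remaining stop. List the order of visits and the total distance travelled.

At HQ the remaining stops are E9 3, A7 4, L6 7, X7 9, B4 12, A5 13, Q9 24; go to E9.
At E9 the remaining stops are L6 4, X7 6, A7 7, B4 9, A5 10, Q9 21; go to L6.
At L6 the remaining stops are X7 10, A7 11, B4 13, A5 14, Q9 17; go to X7.
At X7 the remaining stops are A7 13, B4 15, A5 16, Q9 27; go to A7.
At A7 the remaining stops are B4 16, A5 17, Q9 28; go to B4.
At B4 the remaining stops are A5 11, Q9 23; go to A5.
At A5 the remaining stops are Q9 12; go to Q9.
Return Q9→HQ: 24.
Total = 3 + 4 + 10 + 13 + 16 + 11 + 12 + 24 = 93.

93 blocks along HQ → E9 → L6 → X7 → A7 → B4 → A5 → Q9 → HQ.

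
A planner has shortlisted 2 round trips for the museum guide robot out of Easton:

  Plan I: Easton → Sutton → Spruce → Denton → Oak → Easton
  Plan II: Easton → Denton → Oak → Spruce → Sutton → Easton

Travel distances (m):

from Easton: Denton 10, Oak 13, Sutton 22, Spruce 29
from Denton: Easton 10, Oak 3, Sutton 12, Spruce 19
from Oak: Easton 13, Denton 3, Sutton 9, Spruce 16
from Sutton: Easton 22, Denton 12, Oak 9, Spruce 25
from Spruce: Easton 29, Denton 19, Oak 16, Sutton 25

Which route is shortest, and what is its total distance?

76 m — Plan II is the shortest.

Plan I: 22 + 25 + 19 + 3 + 13 = 82
Plan II: 10 + 3 + 16 + 25 + 22 = 76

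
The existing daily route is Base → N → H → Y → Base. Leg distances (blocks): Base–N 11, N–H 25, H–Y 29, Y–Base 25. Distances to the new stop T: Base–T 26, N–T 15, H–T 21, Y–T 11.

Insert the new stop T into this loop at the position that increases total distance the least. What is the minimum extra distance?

+3 blocks — insert T between H and Y.

Insertion cost between consecutive stops i–j is d(i,T) + d(T,j) − d(i,j):
  between Base and N: 26 + 15 − 11 = 30
  between N and H: 15 + 21 − 25 = 11
  between H and Y: 21 + 11 − 29 = 3
  between Y and Base: 11 + 26 − 25 = 12
Cheapest insertion is between H and Y, adding 3.
New total = 90 + 3 = 93.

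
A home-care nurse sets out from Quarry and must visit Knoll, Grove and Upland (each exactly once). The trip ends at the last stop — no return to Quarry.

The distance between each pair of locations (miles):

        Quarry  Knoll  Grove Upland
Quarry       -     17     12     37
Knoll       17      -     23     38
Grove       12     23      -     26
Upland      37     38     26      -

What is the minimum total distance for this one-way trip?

There are 3! = 6 possible orderings.
Quarry - Knoll - Grove - Upland: 17+23+26 = 66
Quarry - Knoll - Upland - Grove: 17+38+26 = 81
Quarry - Grove - Knoll - Upland: 12+23+38 = 73
Quarry - Grove - Upland - Knoll: 12+26+38 = 76
Quarry - Upland - Knoll - Grove: 37+38+23 = 98
Quarry - Upland - Grove - Knoll: 37+26+23 = 86
The minimum is 66.
One shortest path: Quarry → Knoll → Grove → Upland.

Shortest open route: 66 miles.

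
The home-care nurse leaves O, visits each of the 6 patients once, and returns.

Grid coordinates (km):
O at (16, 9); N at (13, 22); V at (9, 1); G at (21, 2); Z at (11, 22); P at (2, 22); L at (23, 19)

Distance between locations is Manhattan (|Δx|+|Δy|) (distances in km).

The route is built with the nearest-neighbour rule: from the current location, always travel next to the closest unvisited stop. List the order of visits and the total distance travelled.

O → [G:12 / V:15 / N:16 / L:17 / Z:18 / P:27] → G (12)
G → [V:13 / L:19 / N:28 / Z:30 / P:39] → V (13)
V → [Z:23 / N:25 / P:28 / L:32] → Z (23)
Z → [N:2 / P:9 / L:15] → N (2)
N → [P:11 / L:13] → P (11)
P → [L:24] → L (24)
Return L→O: 17.
Total = 12 + 13 + 23 + 2 + 11 + 24 + 17 = 102.

Total distance 102 km via the nearest-neighbour route O → G → V → Z → N → P → L → O.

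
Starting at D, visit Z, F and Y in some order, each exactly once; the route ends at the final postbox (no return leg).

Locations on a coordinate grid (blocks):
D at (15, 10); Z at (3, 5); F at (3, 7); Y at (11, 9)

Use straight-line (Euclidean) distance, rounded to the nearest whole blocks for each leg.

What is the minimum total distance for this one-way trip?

There are 3! = 6 possible orderings.
D - Z - F - Y: 13+2+8 = 23
D - Z - Y - F: 13+9+8 = 30
D - F - Z - Y: 12+2+9 = 23
D - F - Y - Z: 12+8+9 = 29
D - Y - Z - F: 4+9+2 = 15
D - Y - F - Z: 4+8+2 = 14
The minimum is 14.
One shortest path: D → Y → F → Z.

Shortest open route: 14 blocks.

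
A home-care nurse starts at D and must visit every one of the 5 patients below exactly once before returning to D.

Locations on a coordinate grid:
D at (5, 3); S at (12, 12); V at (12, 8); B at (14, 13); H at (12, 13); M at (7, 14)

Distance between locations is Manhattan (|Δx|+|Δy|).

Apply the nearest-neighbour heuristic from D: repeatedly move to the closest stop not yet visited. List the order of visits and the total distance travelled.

Nearest-neighbour total = 40; route D → V → S → H → B → M → D.

D → [V:12 / M:13 / S:16 / H:17 / B:19] → V (12)
V → [S:4 / H:5 / B:7 / M:11] → S (4)
S → [H:1 / B:3 / M:7] → H (1)
H → [B:2 / M:6] → B (2)
B → [M:8] → M (8)
Return M→D: 13.
Total = 12 + 4 + 1 + 2 + 8 + 13 = 40.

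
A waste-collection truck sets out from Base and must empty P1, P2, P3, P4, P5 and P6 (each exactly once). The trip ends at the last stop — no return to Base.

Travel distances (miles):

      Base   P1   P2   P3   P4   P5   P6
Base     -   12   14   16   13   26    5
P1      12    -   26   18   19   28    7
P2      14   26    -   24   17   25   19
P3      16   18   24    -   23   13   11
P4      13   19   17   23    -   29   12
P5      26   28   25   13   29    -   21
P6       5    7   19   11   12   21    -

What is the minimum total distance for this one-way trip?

There are 6! = 720 possible orderings.
Base → P1 → P2 → P3 → P4 → P5 → P6: 12+26+24+23+29+21 = 135
Base → P1 → P2 → P3 → P4 → P6 → P5: 12+26+24+23+12+21 = 118
Base → P1 → P2 → P3 → P5 → P4 → P6: 12+26+24+13+29+12 = 116
Base → P1 → P2 → P3 → P5 → P6 → P4: 12+26+24+13+21+12 = 108
Base → P1 → P2 → P3 → P6 → P4 → P5: 12+26+24+11+12+29 = 114
Base → P1 → P2 → P3 → P6 → P5 → P4: 12+26+24+11+21+29 = 123
Base → P1 → P2 → P4 → P3 → P5 → P6: 12+26+17+23+13+21 = 112
Base → P1 → P2 → P4 → P3 → P6 → P5: 12+26+17+23+11+21 = 110
… (712 more)
Base → P2 → P4 → P1 → P6 → P3 → P5: 14+17+19+7+11+13 = 81  ← best
The minimum is 81.
One shortest path: Base → P2 → P4 → P1 → P6 → P3 → P5.

Shortest open route: 81 miles.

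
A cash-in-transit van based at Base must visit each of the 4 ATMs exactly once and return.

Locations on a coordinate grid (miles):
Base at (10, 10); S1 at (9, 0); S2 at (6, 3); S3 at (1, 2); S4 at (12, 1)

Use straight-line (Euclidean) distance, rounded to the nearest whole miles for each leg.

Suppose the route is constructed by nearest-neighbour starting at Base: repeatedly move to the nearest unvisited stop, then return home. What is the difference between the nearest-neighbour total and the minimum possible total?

Base: S2=8, S4=9, S1=10, S3=12 ⇒ S2
S2: S1=4, S3=5, S4=6 ⇒ S1
S1: S4=3, S3=8 ⇒ S4
S4: S3=11 ⇒ S3
NN route Base → S2 → S1 → S4 → S3 → Base costs 38.
Optimal: Base → S2 → S3 → S1 → S4 → Base costs 33 (by enumerating all 12 distinct tours).
Excess = 38 − 33 = 5.

5 miles longer than the optimal tour.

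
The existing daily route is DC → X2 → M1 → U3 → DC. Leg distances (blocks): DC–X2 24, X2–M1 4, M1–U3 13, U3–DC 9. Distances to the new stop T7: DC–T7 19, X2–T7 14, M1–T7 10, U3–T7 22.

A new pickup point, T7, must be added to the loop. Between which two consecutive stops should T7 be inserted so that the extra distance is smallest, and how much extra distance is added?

+9 blocks — insert T7 between DC and X2.

Insertion cost between consecutive stops i–j is d(i,T7) + d(T7,j) − d(i,j):
  between DC and X2: 19 + 14 − 24 = 9
  between X2 and M1: 14 + 10 − 4 = 20
  between M1 and U3: 10 + 22 − 13 = 19
  between U3 and DC: 22 + 19 − 9 = 32
Cheapest insertion is between DC and X2, adding 9.
New total = 50 + 9 = 59.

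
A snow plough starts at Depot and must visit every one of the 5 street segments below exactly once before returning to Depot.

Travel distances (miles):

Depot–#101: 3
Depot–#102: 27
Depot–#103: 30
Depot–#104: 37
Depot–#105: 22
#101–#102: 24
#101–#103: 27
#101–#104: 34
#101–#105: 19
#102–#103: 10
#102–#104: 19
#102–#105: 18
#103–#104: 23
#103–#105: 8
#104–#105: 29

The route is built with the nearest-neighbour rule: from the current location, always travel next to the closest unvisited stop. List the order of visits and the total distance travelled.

Nearest-neighbour total = 96 miles; route Depot → #101 → #105 → #103 → #102 → #104 → Depot.

Depot → [#101:3 / #105:22 / #102:27 / #103:30 / #104:37] → #101 (3)
#101 → [#105:19 / #102:24 / #103:27 / #104:34] → #105 (19)
#105 → [#103:8 / #102:18 / #104:29] → #103 (8)
#103 → [#102:10 / #104:23] → #102 (10)
#102 → [#104:19] → #104 (19)
Return #104→Depot: 37.
Total = 3 + 19 + 8 + 10 + 19 + 37 = 96.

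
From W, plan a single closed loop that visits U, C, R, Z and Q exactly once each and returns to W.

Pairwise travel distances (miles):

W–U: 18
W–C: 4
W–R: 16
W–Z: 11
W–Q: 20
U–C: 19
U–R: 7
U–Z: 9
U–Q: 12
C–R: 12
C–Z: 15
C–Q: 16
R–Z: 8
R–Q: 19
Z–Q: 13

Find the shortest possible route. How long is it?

Shortest round trip = 58 miles.

With 5 stops there are 5!/2 = 60 distinct round trips (a route and its reverse cost the same).
W → U → C → R → Z → Q → W: 18+19+12+8+13+20 = 90
W → U → C → R → Q → Z → W: 18+19+12+19+13+11 = 92
W → U → C → Z → R → Q → W: 18+19+15+8+19+20 = 99
W → U → C → Z → Q → R → W: 18+19+15+13+19+16 = 100
W → U → C → Q → R → Z → W: 18+19+16+19+8+11 = 91
W → U → C → Q → Z → R → W: 18+19+16+13+8+16 = 90
W → U → R → C → Z → Q → W: 18+7+12+15+13+20 = 85
W → U → R → C → Q → Z → W: 18+7+12+16+13+11 = 77
W → U → R → Z → C → Q → W: 18+7+8+15+16+20 = 84
W → U → R → Z → Q → C → W: 18+7+8+13+16+4 = 66
W → U → R → Q → C → Z → W: 18+7+19+16+15+11 = 86
W → U → R → Q → Z → C → W: 18+7+19+13+15+4 = 76
W → U → Z → C → R → Q → W: 18+9+15+12+19+20 = 93
W → U → Z → C → Q → R → W: 18+9+15+16+19+16 = 93
… (46 more)
W → C → Q → U → R → Z → W: 4+16+12+7+8+11 = 58  ← best
The minimum is 58.
One optimal route: W → C → Q → U → R → Z → W (or its reverse).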